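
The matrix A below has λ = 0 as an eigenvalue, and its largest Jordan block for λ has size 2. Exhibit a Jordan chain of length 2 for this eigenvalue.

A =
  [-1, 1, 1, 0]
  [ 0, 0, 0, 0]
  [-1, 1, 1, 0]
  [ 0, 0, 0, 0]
A Jordan chain for λ = 0 of length 2:
v_1 = (-1, 0, -1, 0)ᵀ
v_2 = (1, 0, 0, 0)ᵀ

Let N = A − (0)·I. We want v_2 with N^2 v_2 = 0 but N^1 v_2 ≠ 0; then v_{j-1} := N · v_j for j = 2, …, 2.

Pick v_2 = (1, 0, 0, 0)ᵀ.
Then v_1 = N · v_2 = (-1, 0, -1, 0)ᵀ.

Sanity check: (A − (0)·I) v_1 = (0, 0, 0, 0)ᵀ = 0. ✓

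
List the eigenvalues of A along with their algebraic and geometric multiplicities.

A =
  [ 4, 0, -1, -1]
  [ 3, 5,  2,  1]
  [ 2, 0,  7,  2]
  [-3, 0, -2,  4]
λ = 5: alg = 4, geom = 2

Step 1 — factor the characteristic polynomial to read off the algebraic multiplicities:
  χ_A(x) = (x - 5)^4

Step 2 — compute geometric multiplicities via the rank-nullity identity g(λ) = n − rank(A − λI):
  rank(A − (5)·I) = 2, so dim ker(A − (5)·I) = n − 2 = 2

Summary:
  λ = 5: algebraic multiplicity = 4, geometric multiplicity = 2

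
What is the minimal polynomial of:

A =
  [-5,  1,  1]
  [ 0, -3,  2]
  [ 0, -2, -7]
x^2 + 10*x + 25

The characteristic polynomial is χ_A(x) = (x + 5)^3, so the eigenvalues are known. The minimal polynomial is
  m_A(x) = Π_λ (x − λ)^{k_λ}
where k_λ is the size of the *largest* Jordan block for λ (equivalently, the smallest k with (A − λI)^k v = 0 for every generalised eigenvector v of λ).

  λ = -5: largest Jordan block has size 2, contributing (x + 5)^2

So m_A(x) = (x + 5)^2 = x^2 + 10*x + 25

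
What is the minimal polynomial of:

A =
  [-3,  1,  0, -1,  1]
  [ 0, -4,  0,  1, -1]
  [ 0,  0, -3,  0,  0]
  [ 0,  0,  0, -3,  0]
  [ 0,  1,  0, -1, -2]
x^2 + 6*x + 9

The characteristic polynomial is χ_A(x) = (x + 3)^5, so the eigenvalues are known. The minimal polynomial is
  m_A(x) = Π_λ (x − λ)^{k_λ}
where k_λ is the size of the *largest* Jordan block for λ (equivalently, the smallest k with (A − λI)^k v = 0 for every generalised eigenvector v of λ).

  λ = -3: largest Jordan block has size 2, contributing (x + 3)^2

So m_A(x) = (x + 3)^2 = x^2 + 6*x + 9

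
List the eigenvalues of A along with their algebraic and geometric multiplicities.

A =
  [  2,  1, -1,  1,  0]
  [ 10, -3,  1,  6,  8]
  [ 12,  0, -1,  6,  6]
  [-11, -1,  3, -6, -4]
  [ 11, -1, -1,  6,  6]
λ = -1: alg = 4, geom = 2; λ = 2: alg = 1, geom = 1

Step 1 — factor the characteristic polynomial to read off the algebraic multiplicities:
  χ_A(x) = (x - 2)*(x + 1)^4

Step 2 — compute geometric multiplicities via the rank-nullity identity g(λ) = n − rank(A − λI):
  rank(A − (-1)·I) = 3, so dim ker(A − (-1)·I) = n − 3 = 2
  rank(A − (2)·I) = 4, so dim ker(A − (2)·I) = n − 4 = 1

Summary:
  λ = -1: algebraic multiplicity = 4, geometric multiplicity = 2
  λ = 2: algebraic multiplicity = 1, geometric multiplicity = 1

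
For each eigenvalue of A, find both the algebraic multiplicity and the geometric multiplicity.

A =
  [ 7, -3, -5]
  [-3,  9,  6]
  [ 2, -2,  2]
λ = 6: alg = 3, geom = 1

Step 1 — factor the characteristic polynomial to read off the algebraic multiplicities:
  χ_A(x) = (x - 6)^3

Step 2 — compute geometric multiplicities via the rank-nullity identity g(λ) = n − rank(A − λI):
  rank(A − (6)·I) = 2, so dim ker(A − (6)·I) = n − 2 = 1

Summary:
  λ = 6: algebraic multiplicity = 3, geometric multiplicity = 1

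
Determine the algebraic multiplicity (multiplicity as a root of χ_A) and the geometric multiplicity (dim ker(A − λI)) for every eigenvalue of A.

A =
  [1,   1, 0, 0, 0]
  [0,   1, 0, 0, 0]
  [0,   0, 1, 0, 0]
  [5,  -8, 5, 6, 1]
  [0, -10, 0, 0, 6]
λ = 1: alg = 3, geom = 2; λ = 6: alg = 2, geom = 1

Step 1 — factor the characteristic polynomial to read off the algebraic multiplicities:
  χ_A(x) = (x - 6)^2*(x - 1)^3

Step 2 — compute geometric multiplicities via the rank-nullity identity g(λ) = n − rank(A − λI):
  rank(A − (1)·I) = 3, so dim ker(A − (1)·I) = n − 3 = 2
  rank(A − (6)·I) = 4, so dim ker(A − (6)·I) = n − 4 = 1

Summary:
  λ = 1: algebraic multiplicity = 3, geometric multiplicity = 2
  λ = 6: algebraic multiplicity = 2, geometric multiplicity = 1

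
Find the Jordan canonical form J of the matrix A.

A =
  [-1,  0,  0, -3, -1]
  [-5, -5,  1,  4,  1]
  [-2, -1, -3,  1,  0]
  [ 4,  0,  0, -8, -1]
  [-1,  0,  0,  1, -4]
J_1(-5) ⊕ J_2(-4) ⊕ J_2(-4)

The characteristic polynomial is
  det(x·I − A) = x^5 + 21*x^4 + 176*x^3 + 736*x^2 + 1536*x + 1280 = (x + 4)^4*(x + 5)

Eigenvalues and multiplicities (the geometric multiplicity of λ is n − rank(A − λI), which equals the number of Jordan blocks for λ):
  λ = -5: algebraic multiplicity = 1, geometric multiplicity = 1
  λ = -4: algebraic multiplicity = 4, geometric multiplicity = 2

Determining the block sizes for each eigenvalue:
  λ = -5: one block (gm = 1), so the single block has size am = 1 → block sizes [1]
  λ = -4: with am = 4 and gm = 2, the partition is not yet determined (e.g. several partitions of 4 into 2 parts exist). Let N = A − (-4)·I. Computing rank(N^1) = 3, rank(N^2) = 1; the number of blocks of size ≥ j is rank(N^{j−1}) − rank(N^j), giving [2, 2]. So we have 2 block(s) of size 2 → block sizes [2, 2]

Assembling the blocks gives a Jordan form
J =
  [-5,  0,  0,  0,  0]
  [ 0, -4,  1,  0,  0]
  [ 0,  0, -4,  0,  0]
  [ 0,  0,  0, -4,  1]
  [ 0,  0,  0,  0, -4]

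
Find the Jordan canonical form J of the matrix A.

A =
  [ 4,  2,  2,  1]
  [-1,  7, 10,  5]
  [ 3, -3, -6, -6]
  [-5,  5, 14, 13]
J_2(3) ⊕ J_1(6) ⊕ J_1(6)

The characteristic polynomial is
  det(x·I − A) = x^4 - 18*x^3 + 117*x^2 - 324*x + 324 = (x - 6)^2*(x - 3)^2

Eigenvalues and multiplicities (the geometric multiplicity of λ is n − rank(A − λI), which equals the number of Jordan blocks for λ):
  λ = 3: algebraic multiplicity = 2, geometric multiplicity = 1
  λ = 6: algebraic multiplicity = 2, geometric multiplicity = 2

Determining the block sizes for each eigenvalue:
  λ = 3: one block (gm = 1), so the single block has size am = 2 → block sizes [2]
  λ = 6: gm = am = 2, so every block has size 1 → block sizes [1, 1]

Assembling the blocks gives a Jordan form
J =
  [3, 1, 0, 0]
  [0, 3, 0, 0]
  [0, 0, 6, 0]
  [0, 0, 0, 6]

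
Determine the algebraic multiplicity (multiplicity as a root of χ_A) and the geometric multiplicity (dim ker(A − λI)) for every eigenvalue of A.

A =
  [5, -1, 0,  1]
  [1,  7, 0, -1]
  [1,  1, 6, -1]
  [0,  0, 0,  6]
λ = 6: alg = 4, geom = 3

Step 1 — factor the characteristic polynomial to read off the algebraic multiplicities:
  χ_A(x) = (x - 6)^4

Step 2 — compute geometric multiplicities via the rank-nullity identity g(λ) = n − rank(A − λI):
  rank(A − (6)·I) = 1, so dim ker(A − (6)·I) = n − 1 = 3

Summary:
  λ = 6: algebraic multiplicity = 4, geometric multiplicity = 3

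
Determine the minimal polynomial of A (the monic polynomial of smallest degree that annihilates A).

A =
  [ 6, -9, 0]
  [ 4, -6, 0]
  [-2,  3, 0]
x^2

The characteristic polynomial is χ_A(x) = x^3, so the eigenvalues are known. The minimal polynomial is
  m_A(x) = Π_λ (x − λ)^{k_λ}
where k_λ is the size of the *largest* Jordan block for λ (equivalently, the smallest k with (A − λI)^k v = 0 for every generalised eigenvector v of λ).

  λ = 0: largest Jordan block has size 2, contributing (x − 0)^2

So m_A(x) = x^2 = x^2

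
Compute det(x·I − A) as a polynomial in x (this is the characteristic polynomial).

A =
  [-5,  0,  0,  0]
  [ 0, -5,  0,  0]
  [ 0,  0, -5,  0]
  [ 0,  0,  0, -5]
x^4 + 20*x^3 + 150*x^2 + 500*x + 625

Expanding det(x·I − A) (e.g. by cofactor expansion or by noting that A is similar to its Jordan form J, which has the same characteristic polynomial as A) gives
  χ_A(x) = x^4 + 20*x^3 + 150*x^2 + 500*x + 625
which factors as (x + 5)^4. The eigenvalues (with algebraic multiplicities) are λ = -5 with multiplicity 4.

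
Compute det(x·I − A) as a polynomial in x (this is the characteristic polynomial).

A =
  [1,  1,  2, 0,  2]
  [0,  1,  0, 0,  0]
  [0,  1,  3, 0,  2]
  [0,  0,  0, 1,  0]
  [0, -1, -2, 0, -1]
x^5 - 5*x^4 + 10*x^3 - 10*x^2 + 5*x - 1

Expanding det(x·I − A) (e.g. by cofactor expansion or by noting that A is similar to its Jordan form J, which has the same characteristic polynomial as A) gives
  χ_A(x) = x^5 - 5*x^4 + 10*x^3 - 10*x^2 + 5*x - 1
which factors as (x - 1)^5. The eigenvalues (with algebraic multiplicities) are λ = 1 with multiplicity 5.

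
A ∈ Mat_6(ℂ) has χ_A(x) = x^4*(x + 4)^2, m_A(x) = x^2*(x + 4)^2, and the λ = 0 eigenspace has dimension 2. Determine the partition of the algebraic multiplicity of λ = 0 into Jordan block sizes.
Block sizes for λ = 0: [2, 2]

Step 1 — from the characteristic polynomial, algebraic multiplicity of λ = 0 is 4. From dim ker(A − (0)·I) = 2, there are exactly 2 Jordan blocks for λ = 0.
Step 2 — from the minimal polynomial, the factor (x − 0)^2 tells us the largest block for λ = 0 has size 2.
Step 3 — with total size 4, 2 blocks, and largest block 2, the block sizes (in nonincreasing order) are [2, 2].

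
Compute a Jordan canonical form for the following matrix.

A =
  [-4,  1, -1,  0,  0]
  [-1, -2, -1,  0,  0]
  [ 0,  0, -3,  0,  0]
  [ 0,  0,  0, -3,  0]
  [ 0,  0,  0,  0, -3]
J_2(-3) ⊕ J_1(-3) ⊕ J_1(-3) ⊕ J_1(-3)

The characteristic polynomial is
  det(x·I − A) = x^5 + 15*x^4 + 90*x^3 + 270*x^2 + 405*x + 243 = (x + 3)^5

Eigenvalues and multiplicities (the geometric multiplicity of λ is n − rank(A − λI), which equals the number of Jordan blocks for λ):
  λ = -3: algebraic multiplicity = 5, geometric multiplicity = 4

Determining the block sizes for each eigenvalue:
  λ = -3: 4 blocks summing to 5 forces exactly one block of size 2 and the rest size 1 → block sizes [2, 1, 1, 1]

Assembling the blocks gives a Jordan form
J =
  [-3,  1,  0,  0,  0]
  [ 0, -3,  0,  0,  0]
  [ 0,  0, -3,  0,  0]
  [ 0,  0,  0, -3,  0]
  [ 0,  0,  0,  0, -3]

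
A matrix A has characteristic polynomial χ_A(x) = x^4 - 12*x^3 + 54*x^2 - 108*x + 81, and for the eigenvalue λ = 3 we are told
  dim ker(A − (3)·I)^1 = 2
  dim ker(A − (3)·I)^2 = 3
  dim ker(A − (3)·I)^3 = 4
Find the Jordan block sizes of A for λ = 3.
Block sizes for λ = 3: [3, 1]

From the dimensions of kernels of powers, the number of Jordan blocks of size at least j is d_j − d_{j−1} where d_j = dim ker(N^j) (with d_0 = 0). Computing the differences gives [2, 1, 1].
The number of blocks of size exactly k is (#blocks of size ≥ k) − (#blocks of size ≥ k + 1), so the partition is: 1 block(s) of size 1, 1 block(s) of size 3.
In nonincreasing order the block sizes are [3, 1].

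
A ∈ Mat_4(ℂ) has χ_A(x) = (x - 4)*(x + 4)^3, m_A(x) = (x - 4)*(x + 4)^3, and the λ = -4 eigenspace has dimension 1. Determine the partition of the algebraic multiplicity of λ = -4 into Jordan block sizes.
Block sizes for λ = -4: [3]

Step 1 — from the characteristic polynomial, algebraic multiplicity of λ = -4 is 3. From dim ker(A − (-4)·I) = 1, there are exactly 1 Jordan blocks for λ = -4.
Step 2 — from the minimal polynomial, the factor (x + 4)^3 tells us the largest block for λ = -4 has size 3.
Step 3 — with total size 3, 1 blocks, and largest block 3, the block sizes (in nonincreasing order) are [3].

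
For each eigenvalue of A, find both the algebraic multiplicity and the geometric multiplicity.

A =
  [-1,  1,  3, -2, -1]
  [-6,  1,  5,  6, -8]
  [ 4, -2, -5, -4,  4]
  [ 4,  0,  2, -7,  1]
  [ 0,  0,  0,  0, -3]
λ = -3: alg = 5, geom = 2

Step 1 — factor the characteristic polynomial to read off the algebraic multiplicities:
  χ_A(x) = (x + 3)^5

Step 2 — compute geometric multiplicities via the rank-nullity identity g(λ) = n − rank(A − λI):
  rank(A − (-3)·I) = 3, so dim ker(A − (-3)·I) = n − 3 = 2

Summary:
  λ = -3: algebraic multiplicity = 5, geometric multiplicity = 2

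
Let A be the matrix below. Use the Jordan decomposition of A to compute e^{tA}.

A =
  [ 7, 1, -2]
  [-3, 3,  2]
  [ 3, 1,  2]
e^{tA} =
  [3*t*exp(4*t) + exp(4*t), t*exp(4*t), -2*t*exp(4*t)]
  [-3*t*exp(4*t), -t*exp(4*t) + exp(4*t), 2*t*exp(4*t)]
  [3*t*exp(4*t), t*exp(4*t), -2*t*exp(4*t) + exp(4*t)]

Strategy: write A = P · J · P⁻¹ where J is a Jordan canonical form, so e^{tA} = P · e^{tJ} · P⁻¹, and e^{tJ} can be computed block-by-block.

A has Jordan form
J =
  [4, 1, 0]
  [0, 4, 0]
  [0, 0, 4]
(up to reordering of blocks).

Per-block formulas:
  For a 2×2 Jordan block J_2(4): exp(t · J_2(4)) = e^(4t)·(I + t·N), where N is the 2×2 nilpotent shift.
  For a 1×1 block at λ = 4: exp(t · [4]) = [e^(4t)].

After assembling e^{tJ} and conjugating by P, we get:

e^{tA} =
  [3*t*exp(4*t) + exp(4*t), t*exp(4*t), -2*t*exp(4*t)]
  [-3*t*exp(4*t), -t*exp(4*t) + exp(4*t), 2*t*exp(4*t)]
  [3*t*exp(4*t), t*exp(4*t), -2*t*exp(4*t) + exp(4*t)]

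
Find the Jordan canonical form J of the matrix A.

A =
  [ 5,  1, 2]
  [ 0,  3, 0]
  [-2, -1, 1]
J_2(3) ⊕ J_1(3)

The characteristic polynomial is
  det(x·I − A) = x^3 - 9*x^2 + 27*x - 27 = (x - 3)^3

Eigenvalues and multiplicities (the geometric multiplicity of λ is n − rank(A − λI), which equals the number of Jordan blocks for λ):
  λ = 3: algebraic multiplicity = 3, geometric multiplicity = 2

Determining the block sizes for each eigenvalue:
  λ = 3: 2 blocks summing to 3 forces exactly one block of size 2 and the rest size 1 → block sizes [2, 1]

Assembling the blocks gives a Jordan form
J =
  [3, 1, 0]
  [0, 3, 0]
  [0, 0, 3]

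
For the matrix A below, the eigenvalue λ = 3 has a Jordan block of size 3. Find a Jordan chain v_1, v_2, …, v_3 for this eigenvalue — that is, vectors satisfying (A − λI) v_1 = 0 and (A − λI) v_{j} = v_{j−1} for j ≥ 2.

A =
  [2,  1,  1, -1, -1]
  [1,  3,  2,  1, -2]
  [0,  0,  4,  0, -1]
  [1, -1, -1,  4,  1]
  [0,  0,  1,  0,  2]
A Jordan chain for λ = 3 of length 3:
v_1 = (1, 0, 0, -1, 0)ᵀ
v_2 = (-1, 1, 0, 1, 0)ᵀ
v_3 = (1, 0, 0, 0, 0)ᵀ

Let N = A − (3)·I. We want v_3 with N^3 v_3 = 0 but N^2 v_3 ≠ 0; then v_{j-1} := N · v_j for j = 3, …, 2.

Pick v_3 = (1, 0, 0, 0, 0)ᵀ.
Then v_2 = N · v_3 = (-1, 1, 0, 1, 0)ᵀ.
Then v_1 = N · v_2 = (1, 0, 0, -1, 0)ᵀ.

Sanity check: (A − (3)·I) v_1 = (0, 0, 0, 0, 0)ᵀ = 0. ✓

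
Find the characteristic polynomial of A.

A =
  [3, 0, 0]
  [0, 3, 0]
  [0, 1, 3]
x^3 - 9*x^2 + 27*x - 27

Expanding det(x·I − A) (e.g. by cofactor expansion or by noting that A is similar to its Jordan form J, which has the same characteristic polynomial as A) gives
  χ_A(x) = x^3 - 9*x^2 + 27*x - 27
which factors as (x - 3)^3. The eigenvalues (with algebraic multiplicities) are λ = 3 with multiplicity 3.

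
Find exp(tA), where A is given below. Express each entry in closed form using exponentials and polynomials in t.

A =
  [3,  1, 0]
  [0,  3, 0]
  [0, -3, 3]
e^{tA} =
  [exp(3*t), t*exp(3*t), 0]
  [0, exp(3*t), 0]
  [0, -3*t*exp(3*t), exp(3*t)]

Strategy: write A = P · J · P⁻¹ where J is a Jordan canonical form, so e^{tA} = P · e^{tJ} · P⁻¹, and e^{tJ} can be computed block-by-block.

A has Jordan form
J =
  [3, 1, 0]
  [0, 3, 0]
  [0, 0, 3]
(up to reordering of blocks).

Per-block formulas:
  For a 2×2 Jordan block J_2(3): exp(t · J_2(3)) = e^(3t)·(I + t·N), where N is the 2×2 nilpotent shift.
  For a 1×1 block at λ = 3: exp(t · [3]) = [e^(3t)].

After assembling e^{tJ} and conjugating by P, we get:

e^{tA} =
  [exp(3*t), t*exp(3*t), 0]
  [0, exp(3*t), 0]
  [0, -3*t*exp(3*t), exp(3*t)]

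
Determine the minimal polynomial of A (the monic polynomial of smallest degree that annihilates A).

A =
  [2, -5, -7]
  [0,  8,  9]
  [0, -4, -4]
x^3 - 6*x^2 + 12*x - 8

The characteristic polynomial is χ_A(x) = (x - 2)^3, so the eigenvalues are known. The minimal polynomial is
  m_A(x) = Π_λ (x − λ)^{k_λ}
where k_λ is the size of the *largest* Jordan block for λ (equivalently, the smallest k with (A − λI)^k v = 0 for every generalised eigenvector v of λ).

  λ = 2: largest Jordan block has size 3, contributing (x − 2)^3

So m_A(x) = (x - 2)^3 = x^3 - 6*x^2 + 12*x - 8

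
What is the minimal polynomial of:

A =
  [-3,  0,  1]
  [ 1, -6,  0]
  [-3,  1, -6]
x^3 + 15*x^2 + 75*x + 125

The characteristic polynomial is χ_A(x) = (x + 5)^3, so the eigenvalues are known. The minimal polynomial is
  m_A(x) = Π_λ (x − λ)^{k_λ}
where k_λ is the size of the *largest* Jordan block for λ (equivalently, the smallest k with (A − λI)^k v = 0 for every generalised eigenvector v of λ).

  λ = -5: largest Jordan block has size 3, contributing (x + 5)^3

So m_A(x) = (x + 5)^3 = x^3 + 15*x^2 + 75*x + 125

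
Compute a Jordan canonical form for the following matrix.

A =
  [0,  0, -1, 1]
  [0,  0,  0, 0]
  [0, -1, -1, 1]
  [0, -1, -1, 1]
J_2(0) ⊕ J_2(0)

The characteristic polynomial is
  det(x·I − A) = x^4

Eigenvalues and multiplicities (the geometric multiplicity of λ is n − rank(A − λI), which equals the number of Jordan blocks for λ):
  λ = 0: algebraic multiplicity = 4, geometric multiplicity = 2

Determining the block sizes for each eigenvalue:
  λ = 0: with am = 4 and gm = 2, the partition is not yet determined (e.g. several partitions of 4 into 2 parts exist). Let N = A − (0)·I. Computing rank(N^1) = 2, rank(N^2) = 0; the number of blocks of size ≥ j is rank(N^{j−1}) − rank(N^j), giving [2, 2]. So we have 2 block(s) of size 2 → block sizes [2, 2]

Assembling the blocks gives a Jordan form
J =
  [0, 1, 0, 0]
  [0, 0, 0, 0]
  [0, 0, 0, 1]
  [0, 0, 0, 0]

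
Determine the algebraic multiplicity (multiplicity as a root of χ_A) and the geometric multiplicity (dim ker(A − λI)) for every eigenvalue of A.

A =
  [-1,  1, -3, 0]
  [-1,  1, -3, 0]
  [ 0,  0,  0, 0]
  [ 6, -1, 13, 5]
λ = 0: alg = 3, geom = 2; λ = 5: alg = 1, geom = 1

Step 1 — factor the characteristic polynomial to read off the algebraic multiplicities:
  χ_A(x) = x^3*(x - 5)

Step 2 — compute geometric multiplicities via the rank-nullity identity g(λ) = n − rank(A − λI):
  rank(A − (0)·I) = 2, so dim ker(A − (0)·I) = n − 2 = 2
  rank(A − (5)·I) = 3, so dim ker(A − (5)·I) = n − 3 = 1

Summary:
  λ = 0: algebraic multiplicity = 3, geometric multiplicity = 2
  λ = 5: algebraic multiplicity = 1, geometric multiplicity = 1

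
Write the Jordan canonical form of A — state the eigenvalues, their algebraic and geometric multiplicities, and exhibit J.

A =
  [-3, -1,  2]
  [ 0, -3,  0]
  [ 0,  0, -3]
J_2(-3) ⊕ J_1(-3)

The characteristic polynomial is
  det(x·I − A) = x^3 + 9*x^2 + 27*x + 27 = (x + 3)^3

Eigenvalues and multiplicities (the geometric multiplicity of λ is n − rank(A − λI), which equals the number of Jordan blocks for λ):
  λ = -3: algebraic multiplicity = 3, geometric multiplicity = 2

Determining the block sizes for each eigenvalue:
  λ = -3: 2 blocks summing to 3 forces exactly one block of size 2 and the rest size 1 → block sizes [2, 1]

Assembling the blocks gives a Jordan form
J =
  [-3,  1,  0]
  [ 0, -3,  0]
  [ 0,  0, -3]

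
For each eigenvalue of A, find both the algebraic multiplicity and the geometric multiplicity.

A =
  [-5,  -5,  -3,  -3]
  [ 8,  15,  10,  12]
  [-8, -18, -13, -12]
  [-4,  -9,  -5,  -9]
λ = -3: alg = 4, geom = 2

Step 1 — factor the characteristic polynomial to read off the algebraic multiplicities:
  χ_A(x) = (x + 3)^4

Step 2 — compute geometric multiplicities via the rank-nullity identity g(λ) = n − rank(A − λI):
  rank(A − (-3)·I) = 2, so dim ker(A − (-3)·I) = n − 2 = 2

Summary:
  λ = -3: algebraic multiplicity = 4, geometric multiplicity = 2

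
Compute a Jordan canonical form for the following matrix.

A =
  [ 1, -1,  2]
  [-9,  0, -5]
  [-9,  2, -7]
J_3(-2)

The characteristic polynomial is
  det(x·I − A) = x^3 + 6*x^2 + 12*x + 8 = (x + 2)^3

Eigenvalues and multiplicities (the geometric multiplicity of λ is n − rank(A − λI), which equals the number of Jordan blocks for λ):
  λ = -2: algebraic multiplicity = 3, geometric multiplicity = 1

Determining the block sizes for each eigenvalue:
  λ = -2: one block (gm = 1), so the single block has size am = 3 → block sizes [3]

Assembling the blocks gives a Jordan form
J =
  [-2,  1,  0]
  [ 0, -2,  1]
  [ 0,  0, -2]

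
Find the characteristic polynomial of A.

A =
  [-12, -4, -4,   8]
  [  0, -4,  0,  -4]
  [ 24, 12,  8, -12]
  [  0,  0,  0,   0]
x^4 + 8*x^3 + 16*x^2

Expanding det(x·I − A) (e.g. by cofactor expansion or by noting that A is similar to its Jordan form J, which has the same characteristic polynomial as A) gives
  χ_A(x) = x^4 + 8*x^3 + 16*x^2
which factors as x^2*(x + 4)^2. The eigenvalues (with algebraic multiplicities) are λ = -4 with multiplicity 2, λ = 0 with multiplicity 2.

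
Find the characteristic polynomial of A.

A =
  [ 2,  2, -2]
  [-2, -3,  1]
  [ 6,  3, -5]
x^3 + 6*x^2 + 12*x + 8

Expanding det(x·I − A) (e.g. by cofactor expansion or by noting that A is similar to its Jordan form J, which has the same characteristic polynomial as A) gives
  χ_A(x) = x^3 + 6*x^2 + 12*x + 8
which factors as (x + 2)^3. The eigenvalues (with algebraic multiplicities) are λ = -2 with multiplicity 3.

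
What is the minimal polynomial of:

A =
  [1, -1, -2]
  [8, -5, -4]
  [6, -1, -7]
x^3 + 11*x^2 + 39*x + 45

The characteristic polynomial is χ_A(x) = (x + 3)^2*(x + 5), so the eigenvalues are known. The minimal polynomial is
  m_A(x) = Π_λ (x − λ)^{k_λ}
where k_λ is the size of the *largest* Jordan block for λ (equivalently, the smallest k with (A − λI)^k v = 0 for every generalised eigenvector v of λ).

  λ = -5: largest Jordan block has size 1, contributing (x + 5)
  λ = -3: largest Jordan block has size 2, contributing (x + 3)^2

So m_A(x) = (x + 3)^2*(x + 5) = x^3 + 11*x^2 + 39*x + 45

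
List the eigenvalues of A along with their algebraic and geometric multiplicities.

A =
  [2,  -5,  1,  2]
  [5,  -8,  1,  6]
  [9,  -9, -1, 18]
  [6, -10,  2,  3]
λ = -1: alg = 4, geom = 2

Step 1 — factor the characteristic polynomial to read off the algebraic multiplicities:
  χ_A(x) = (x + 1)^4

Step 2 — compute geometric multiplicities via the rank-nullity identity g(λ) = n − rank(A − λI):
  rank(A − (-1)·I) = 2, so dim ker(A − (-1)·I) = n − 2 = 2

Summary:
  λ = -1: algebraic multiplicity = 4, geometric multiplicity = 2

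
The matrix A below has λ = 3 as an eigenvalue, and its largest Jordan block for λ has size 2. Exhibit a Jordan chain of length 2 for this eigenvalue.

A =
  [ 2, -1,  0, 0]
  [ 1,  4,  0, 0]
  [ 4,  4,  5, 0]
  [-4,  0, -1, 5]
A Jordan chain for λ = 3 of length 2:
v_1 = (-1, 1, 0, -2)ᵀ
v_2 = (1, 0, -2, 0)ᵀ

Let N = A − (3)·I. We want v_2 with N^2 v_2 = 0 but N^1 v_2 ≠ 0; then v_{j-1} := N · v_j for j = 2, …, 2.

Pick v_2 = (1, 0, -2, 0)ᵀ.
Then v_1 = N · v_2 = (-1, 1, 0, -2)ᵀ.

Sanity check: (A − (3)·I) v_1 = (0, 0, 0, 0)ᵀ = 0. ✓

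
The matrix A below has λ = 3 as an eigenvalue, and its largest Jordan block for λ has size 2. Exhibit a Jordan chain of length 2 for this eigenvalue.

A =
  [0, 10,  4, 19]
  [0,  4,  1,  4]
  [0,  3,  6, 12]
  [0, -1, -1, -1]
A Jordan chain for λ = 3 of length 2:
v_1 = (1, 1, 3, -1)ᵀ
v_2 = (3, 1, 0, 0)ᵀ

Let N = A − (3)·I. We want v_2 with N^2 v_2 = 0 but N^1 v_2 ≠ 0; then v_{j-1} := N · v_j for j = 2, …, 2.

Pick v_2 = (3, 1, 0, 0)ᵀ.
Then v_1 = N · v_2 = (1, 1, 3, -1)ᵀ.

Sanity check: (A − (3)·I) v_1 = (0, 0, 0, 0)ᵀ = 0. ✓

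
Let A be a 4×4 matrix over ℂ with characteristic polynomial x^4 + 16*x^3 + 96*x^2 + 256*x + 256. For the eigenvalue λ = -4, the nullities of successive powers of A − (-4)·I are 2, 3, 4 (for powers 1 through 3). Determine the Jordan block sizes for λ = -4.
Block sizes for λ = -4: [3, 1]

From the dimensions of kernels of powers, the number of Jordan blocks of size at least j is d_j − d_{j−1} where d_j = dim ker(N^j) (with d_0 = 0). Computing the differences gives [2, 1, 1].
The number of blocks of size exactly k is (#blocks of size ≥ k) − (#blocks of size ≥ k + 1), so the partition is: 1 block(s) of size 1, 1 block(s) of size 3.
In nonincreasing order the block sizes are [3, 1].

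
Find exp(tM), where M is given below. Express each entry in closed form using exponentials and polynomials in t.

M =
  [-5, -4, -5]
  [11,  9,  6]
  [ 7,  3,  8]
e^{tM} =
  [t^2*exp(4*t) - 9*t*exp(4*t) + exp(4*t), t^2*exp(4*t)/2 - 4*t*exp(4*t), t^2*exp(4*t)/2 - 5*t*exp(4*t)]
  [-t^2*exp(4*t) + 11*t*exp(4*t), -t^2*exp(4*t)/2 + 5*t*exp(4*t) + exp(4*t), -t^2*exp(4*t)/2 + 6*t*exp(4*t)]
  [-t^2*exp(4*t) + 7*t*exp(4*t), -t^2*exp(4*t)/2 + 3*t*exp(4*t), -t^2*exp(4*t)/2 + 4*t*exp(4*t) + exp(4*t)]

Strategy: write M = P · J · P⁻¹ where J is a Jordan canonical form, so e^{tM} = P · e^{tJ} · P⁻¹, and e^{tJ} can be computed block-by-block.

M has Jordan form
J =
  [4, 1, 0]
  [0, 4, 1]
  [0, 0, 4]
(up to reordering of blocks).

Per-block formulas:
  For a 3×3 Jordan block J_3(4): exp(t · J_3(4)) = e^(4t)·(I + t·N + (t^2/2)·N^2), where N is the 3×3 nilpotent shift.

After assembling e^{tJ} and conjugating by P, we get:

e^{tM} =
  [t^2*exp(4*t) - 9*t*exp(4*t) + exp(4*t), t^2*exp(4*t)/2 - 4*t*exp(4*t), t^2*exp(4*t)/2 - 5*t*exp(4*t)]
  [-t^2*exp(4*t) + 11*t*exp(4*t), -t^2*exp(4*t)/2 + 5*t*exp(4*t) + exp(4*t), -t^2*exp(4*t)/2 + 6*t*exp(4*t)]
  [-t^2*exp(4*t) + 7*t*exp(4*t), -t^2*exp(4*t)/2 + 3*t*exp(4*t), -t^2*exp(4*t)/2 + 4*t*exp(4*t) + exp(4*t)]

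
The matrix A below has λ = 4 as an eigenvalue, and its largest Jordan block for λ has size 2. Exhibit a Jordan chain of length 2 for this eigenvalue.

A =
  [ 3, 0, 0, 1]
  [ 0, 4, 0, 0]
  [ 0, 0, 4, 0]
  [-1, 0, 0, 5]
A Jordan chain for λ = 4 of length 2:
v_1 = (-1, 0, 0, -1)ᵀ
v_2 = (1, 0, 0, 0)ᵀ

Let N = A − (4)·I. We want v_2 with N^2 v_2 = 0 but N^1 v_2 ≠ 0; then v_{j-1} := N · v_j for j = 2, …, 2.

Pick v_2 = (1, 0, 0, 0)ᵀ.
Then v_1 = N · v_2 = (-1, 0, 0, -1)ᵀ.

Sanity check: (A − (4)·I) v_1 = (0, 0, 0, 0)ᵀ = 0. ✓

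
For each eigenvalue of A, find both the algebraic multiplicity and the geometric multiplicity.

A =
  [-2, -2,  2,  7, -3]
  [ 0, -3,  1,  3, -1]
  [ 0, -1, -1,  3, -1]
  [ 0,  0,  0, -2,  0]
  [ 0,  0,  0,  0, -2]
λ = -2: alg = 5, geom = 3

Step 1 — factor the characteristic polynomial to read off the algebraic multiplicities:
  χ_A(x) = (x + 2)^5

Step 2 — compute geometric multiplicities via the rank-nullity identity g(λ) = n − rank(A − λI):
  rank(A − (-2)·I) = 2, so dim ker(A − (-2)·I) = n − 2 = 3

Summary:
  λ = -2: algebraic multiplicity = 5, geometric multiplicity = 3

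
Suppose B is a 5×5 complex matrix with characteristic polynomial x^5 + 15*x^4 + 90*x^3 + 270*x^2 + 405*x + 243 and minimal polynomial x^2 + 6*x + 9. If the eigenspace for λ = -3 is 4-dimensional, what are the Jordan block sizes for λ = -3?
Block sizes for λ = -3: [2, 1, 1, 1]

Step 1 — from the characteristic polynomial, algebraic multiplicity of λ = -3 is 5. From dim ker(B − (-3)·I) = 4, there are exactly 4 Jordan blocks for λ = -3.
Step 2 — from the minimal polynomial, the factor (x + 3)^2 tells us the largest block for λ = -3 has size 2.
Step 3 — with total size 5, 4 blocks, and largest block 2, the block sizes (in nonincreasing order) are [2, 1, 1, 1].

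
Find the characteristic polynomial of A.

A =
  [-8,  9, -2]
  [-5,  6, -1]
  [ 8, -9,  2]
x^3

Expanding det(x·I − A) (e.g. by cofactor expansion or by noting that A is similar to its Jordan form J, which has the same characteristic polynomial as A) gives
  χ_A(x) = x^3
which factors as x^3. The eigenvalues (with algebraic multiplicities) are λ = 0 with multiplicity 3.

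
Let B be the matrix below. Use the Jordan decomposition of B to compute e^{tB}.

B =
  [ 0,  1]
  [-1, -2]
e^{tB} =
  [t*exp(-t) + exp(-t), t*exp(-t)]
  [-t*exp(-t), -t*exp(-t) + exp(-t)]

Strategy: write B = P · J · P⁻¹ where J is a Jordan canonical form, so e^{tB} = P · e^{tJ} · P⁻¹, and e^{tJ} can be computed block-by-block.

B has Jordan form
J =
  [-1,  1]
  [ 0, -1]
(up to reordering of blocks).

Per-block formulas:
  For a 2×2 Jordan block J_2(-1): exp(t · J_2(-1)) = e^(-1t)·(I + t·N), where N is the 2×2 nilpotent shift.

After assembling e^{tJ} and conjugating by P, we get:

e^{tB} =
  [t*exp(-t) + exp(-t), t*exp(-t)]
  [-t*exp(-t), -t*exp(-t) + exp(-t)]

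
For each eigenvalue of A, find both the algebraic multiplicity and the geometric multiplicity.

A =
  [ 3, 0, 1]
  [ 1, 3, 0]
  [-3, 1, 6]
λ = 4: alg = 3, geom = 1

Step 1 — factor the characteristic polynomial to read off the algebraic multiplicities:
  χ_A(x) = (x - 4)^3

Step 2 — compute geometric multiplicities via the rank-nullity identity g(λ) = n − rank(A − λI):
  rank(A − (4)·I) = 2, so dim ker(A − (4)·I) = n − 2 = 1

Summary:
  λ = 4: algebraic multiplicity = 3, geometric multiplicity = 1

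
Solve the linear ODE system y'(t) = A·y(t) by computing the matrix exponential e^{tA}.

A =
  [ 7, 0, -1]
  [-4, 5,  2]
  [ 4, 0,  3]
e^{tA} =
  [2*t*exp(5*t) + exp(5*t), 0, -t*exp(5*t)]
  [-4*t*exp(5*t), exp(5*t), 2*t*exp(5*t)]
  [4*t*exp(5*t), 0, -2*t*exp(5*t) + exp(5*t)]

Strategy: write A = P · J · P⁻¹ where J is a Jordan canonical form, so e^{tA} = P · e^{tJ} · P⁻¹, and e^{tJ} can be computed block-by-block.

A has Jordan form
J =
  [5, 1, 0]
  [0, 5, 0]
  [0, 0, 5]
(up to reordering of blocks).

Per-block formulas:
  For a 2×2 Jordan block J_2(5): exp(t · J_2(5)) = e^(5t)·(I + t·N), where N is the 2×2 nilpotent shift.
  For a 1×1 block at λ = 5: exp(t · [5]) = [e^(5t)].

After assembling e^{tJ} and conjugating by P, we get:

e^{tA} =
  [2*t*exp(5*t) + exp(5*t), 0, -t*exp(5*t)]
  [-4*t*exp(5*t), exp(5*t), 2*t*exp(5*t)]
  [4*t*exp(5*t), 0, -2*t*exp(5*t) + exp(5*t)]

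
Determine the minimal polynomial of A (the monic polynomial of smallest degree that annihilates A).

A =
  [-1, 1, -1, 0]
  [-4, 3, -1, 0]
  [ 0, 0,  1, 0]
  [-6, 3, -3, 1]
x^3 - 3*x^2 + 3*x - 1

The characteristic polynomial is χ_A(x) = (x - 1)^4, so the eigenvalues are known. The minimal polynomial is
  m_A(x) = Π_λ (x − λ)^{k_λ}
where k_λ is the size of the *largest* Jordan block for λ (equivalently, the smallest k with (A − λI)^k v = 0 for every generalised eigenvector v of λ).

  λ = 1: largest Jordan block has size 3, contributing (x − 1)^3

So m_A(x) = (x - 1)^3 = x^3 - 3*x^2 + 3*x - 1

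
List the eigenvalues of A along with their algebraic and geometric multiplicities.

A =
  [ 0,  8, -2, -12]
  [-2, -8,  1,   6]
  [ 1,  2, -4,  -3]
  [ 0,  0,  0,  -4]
λ = -4: alg = 4, geom = 2

Step 1 — factor the characteristic polynomial to read off the algebraic multiplicities:
  χ_A(x) = (x + 4)^4

Step 2 — compute geometric multiplicities via the rank-nullity identity g(λ) = n − rank(A − λI):
  rank(A − (-4)·I) = 2, so dim ker(A − (-4)·I) = n − 2 = 2

Summary:
  λ = -4: algebraic multiplicity = 4, geometric multiplicity = 2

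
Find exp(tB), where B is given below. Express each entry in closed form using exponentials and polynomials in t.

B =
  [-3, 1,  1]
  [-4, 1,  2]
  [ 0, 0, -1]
e^{tB} =
  [-2*t*exp(-t) + exp(-t), t*exp(-t), t*exp(-t)]
  [-4*t*exp(-t), 2*t*exp(-t) + exp(-t), 2*t*exp(-t)]
  [0, 0, exp(-t)]

Strategy: write B = P · J · P⁻¹ where J is a Jordan canonical form, so e^{tB} = P · e^{tJ} · P⁻¹, and e^{tJ} can be computed block-by-block.

B has Jordan form
J =
  [-1,  1,  0]
  [ 0, -1,  0]
  [ 0,  0, -1]
(up to reordering of blocks).

Per-block formulas:
  For a 2×2 Jordan block J_2(-1): exp(t · J_2(-1)) = e^(-1t)·(I + t·N), where N is the 2×2 nilpotent shift.
  For a 1×1 block at λ = -1: exp(t · [-1]) = [e^(-1t)].

After assembling e^{tJ} and conjugating by P, we get:

e^{tB} =
  [-2*t*exp(-t) + exp(-t), t*exp(-t), t*exp(-t)]
  [-4*t*exp(-t), 2*t*exp(-t) + exp(-t), 2*t*exp(-t)]
  [0, 0, exp(-t)]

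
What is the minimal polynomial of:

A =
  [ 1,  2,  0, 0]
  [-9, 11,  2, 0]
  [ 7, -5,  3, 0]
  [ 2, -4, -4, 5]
x^3 - 15*x^2 + 75*x - 125

The characteristic polynomial is χ_A(x) = (x - 5)^4, so the eigenvalues are known. The minimal polynomial is
  m_A(x) = Π_λ (x − λ)^{k_λ}
where k_λ is the size of the *largest* Jordan block for λ (equivalently, the smallest k with (A − λI)^k v = 0 for every generalised eigenvector v of λ).

  λ = 5: largest Jordan block has size 3, contributing (x − 5)^3

So m_A(x) = (x - 5)^3 = x^3 - 15*x^2 + 75*x - 125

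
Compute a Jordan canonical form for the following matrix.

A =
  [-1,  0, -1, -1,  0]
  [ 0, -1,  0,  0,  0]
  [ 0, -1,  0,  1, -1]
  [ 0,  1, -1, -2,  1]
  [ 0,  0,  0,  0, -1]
J_2(-1) ⊕ J_2(-1) ⊕ J_1(-1)

The characteristic polynomial is
  det(x·I − A) = x^5 + 5*x^4 + 10*x^3 + 10*x^2 + 5*x + 1 = (x + 1)^5

Eigenvalues and multiplicities (the geometric multiplicity of λ is n − rank(A − λI), which equals the number of Jordan blocks for λ):
  λ = -1: algebraic multiplicity = 5, geometric multiplicity = 3

Determining the block sizes for each eigenvalue:
  λ = -1: with am = 5 and gm = 3, the partition is not yet determined (e.g. several partitions of 5 into 3 parts exist). Let N = A − (-1)·I. Computing rank(N^1) = 2, rank(N^2) = 0; the number of blocks of size ≥ j is rank(N^{j−1}) − rank(N^j), giving [3, 2]. So we have 2 block(s) of size 2, 1 block(s) of size 1 → block sizes [2, 2, 1]

Assembling the blocks gives a Jordan form
J =
  [-1,  1,  0,  0,  0]
  [ 0, -1,  0,  0,  0]
  [ 0,  0, -1,  1,  0]
  [ 0,  0,  0, -1,  0]
  [ 0,  0,  0,  0, -1]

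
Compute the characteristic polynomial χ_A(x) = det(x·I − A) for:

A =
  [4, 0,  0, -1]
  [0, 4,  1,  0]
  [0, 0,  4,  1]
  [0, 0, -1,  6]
x^4 - 18*x^3 + 121*x^2 - 360*x + 400

Expanding det(x·I − A) (e.g. by cofactor expansion or by noting that A is similar to its Jordan form J, which has the same characteristic polynomial as A) gives
  χ_A(x) = x^4 - 18*x^3 + 121*x^2 - 360*x + 400
which factors as (x - 5)^2*(x - 4)^2. The eigenvalues (with algebraic multiplicities) are λ = 4 with multiplicity 2, λ = 5 with multiplicity 2.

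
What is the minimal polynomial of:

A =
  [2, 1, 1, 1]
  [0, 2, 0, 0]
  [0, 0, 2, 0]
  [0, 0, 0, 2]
x^2 - 4*x + 4

The characteristic polynomial is χ_A(x) = (x - 2)^4, so the eigenvalues are known. The minimal polynomial is
  m_A(x) = Π_λ (x − λ)^{k_λ}
where k_λ is the size of the *largest* Jordan block for λ (equivalently, the smallest k with (A − λI)^k v = 0 for every generalised eigenvector v of λ).

  λ = 2: largest Jordan block has size 2, contributing (x − 2)^2

So m_A(x) = (x - 2)^2 = x^2 - 4*x + 4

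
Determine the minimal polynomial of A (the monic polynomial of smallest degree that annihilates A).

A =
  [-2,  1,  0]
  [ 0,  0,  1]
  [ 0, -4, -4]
x^3 + 6*x^2 + 12*x + 8

The characteristic polynomial is χ_A(x) = (x + 2)^3, so the eigenvalues are known. The minimal polynomial is
  m_A(x) = Π_λ (x − λ)^{k_λ}
where k_λ is the size of the *largest* Jordan block for λ (equivalently, the smallest k with (A − λI)^k v = 0 for every generalised eigenvector v of λ).

  λ = -2: largest Jordan block has size 3, contributing (x + 2)^3

So m_A(x) = (x + 2)^3 = x^3 + 6*x^2 + 12*x + 8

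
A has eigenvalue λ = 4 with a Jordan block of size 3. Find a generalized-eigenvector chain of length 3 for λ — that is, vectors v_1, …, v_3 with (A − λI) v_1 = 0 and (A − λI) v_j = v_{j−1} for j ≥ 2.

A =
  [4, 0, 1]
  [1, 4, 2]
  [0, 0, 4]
A Jordan chain for λ = 4 of length 3:
v_1 = (0, 1, 0)ᵀ
v_2 = (1, 2, 0)ᵀ
v_3 = (0, 0, 1)ᵀ

Let N = A − (4)·I. We want v_3 with N^3 v_3 = 0 but N^2 v_3 ≠ 0; then v_{j-1} := N · v_j for j = 3, …, 2.

Pick v_3 = (0, 0, 1)ᵀ.
Then v_2 = N · v_3 = (1, 2, 0)ᵀ.
Then v_1 = N · v_2 = (0, 1, 0)ᵀ.

Sanity check: (A − (4)·I) v_1 = (0, 0, 0)ᵀ = 0. ✓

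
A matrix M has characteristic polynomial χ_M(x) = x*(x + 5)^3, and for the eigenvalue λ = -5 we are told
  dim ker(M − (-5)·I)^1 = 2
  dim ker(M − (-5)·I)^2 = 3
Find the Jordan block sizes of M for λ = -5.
Block sizes for λ = -5: [2, 1]

From the dimensions of kernels of powers, the number of Jordan blocks of size at least j is d_j − d_{j−1} where d_j = dim ker(N^j) (with d_0 = 0). Computing the differences gives [2, 1].
The number of blocks of size exactly k is (#blocks of size ≥ k) − (#blocks of size ≥ k + 1), so the partition is: 1 block(s) of size 1, 1 block(s) of size 2.
In nonincreasing order the block sizes are [2, 1].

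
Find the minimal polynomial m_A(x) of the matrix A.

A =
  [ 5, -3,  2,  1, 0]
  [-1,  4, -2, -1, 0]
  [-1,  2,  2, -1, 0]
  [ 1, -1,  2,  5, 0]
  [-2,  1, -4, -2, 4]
x^3 - 12*x^2 + 48*x - 64

The characteristic polynomial is χ_A(x) = (x - 4)^5, so the eigenvalues are known. The minimal polynomial is
  m_A(x) = Π_λ (x − λ)^{k_λ}
where k_λ is the size of the *largest* Jordan block for λ (equivalently, the smallest k with (A − λI)^k v = 0 for every generalised eigenvector v of λ).

  λ = 4: largest Jordan block has size 3, contributing (x − 4)^3

So m_A(x) = (x - 4)^3 = x^3 - 12*x^2 + 48*x - 64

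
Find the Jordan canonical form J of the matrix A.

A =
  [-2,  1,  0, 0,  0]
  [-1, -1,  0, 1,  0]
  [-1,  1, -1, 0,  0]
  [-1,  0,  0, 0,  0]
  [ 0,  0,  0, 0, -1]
J_3(-1) ⊕ J_1(-1) ⊕ J_1(-1)

The characteristic polynomial is
  det(x·I − A) = x^5 + 5*x^4 + 10*x^3 + 10*x^2 + 5*x + 1 = (x + 1)^5

Eigenvalues and multiplicities (the geometric multiplicity of λ is n − rank(A − λI), which equals the number of Jordan blocks for λ):
  λ = -1: algebraic multiplicity = 5, geometric multiplicity = 3

Determining the block sizes for each eigenvalue:
  λ = -1: with am = 5 and gm = 3, the partition is not yet determined (e.g. several partitions of 5 into 3 parts exist). Let N = A − (-1)·I. Computing rank(N^1) = 2, rank(N^2) = 1, rank(N^3) = 0; the number of blocks of size ≥ j is rank(N^{j−1}) − rank(N^j), giving [3, 1, 1]. So we have 1 block(s) of size 3, 2 block(s) of size 1 → block sizes [3, 1, 1]

Assembling the blocks gives a Jordan form
J =
  [-1,  1,  0,  0,  0]
  [ 0, -1,  1,  0,  0]
  [ 0,  0, -1,  0,  0]
  [ 0,  0,  0, -1,  0]
  [ 0,  0,  0,  0, -1]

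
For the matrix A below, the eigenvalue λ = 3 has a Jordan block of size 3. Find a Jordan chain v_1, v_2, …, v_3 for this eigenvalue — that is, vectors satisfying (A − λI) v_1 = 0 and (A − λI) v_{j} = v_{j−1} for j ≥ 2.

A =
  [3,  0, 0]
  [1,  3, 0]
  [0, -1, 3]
A Jordan chain for λ = 3 of length 3:
v_1 = (0, 0, -1)ᵀ
v_2 = (0, 1, 0)ᵀ
v_3 = (1, 0, 0)ᵀ

Let N = A − (3)·I. We want v_3 with N^3 v_3 = 0 but N^2 v_3 ≠ 0; then v_{j-1} := N · v_j for j = 3, …, 2.

Pick v_3 = (1, 0, 0)ᵀ.
Then v_2 = N · v_3 = (0, 1, 0)ᵀ.
Then v_1 = N · v_2 = (0, 0, -1)ᵀ.

Sanity check: (A − (3)·I) v_1 = (0, 0, 0)ᵀ = 0. ✓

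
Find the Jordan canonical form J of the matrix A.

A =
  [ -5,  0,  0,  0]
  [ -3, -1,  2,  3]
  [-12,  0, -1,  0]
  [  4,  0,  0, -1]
J_1(-5) ⊕ J_2(-1) ⊕ J_1(-1)

The characteristic polynomial is
  det(x·I − A) = x^4 + 8*x^3 + 18*x^2 + 16*x + 5 = (x + 1)^3*(x + 5)

Eigenvalues and multiplicities (the geometric multiplicity of λ is n − rank(A − λI), which equals the number of Jordan blocks for λ):
  λ = -5: algebraic multiplicity = 1, geometric multiplicity = 1
  λ = -1: algebraic multiplicity = 3, geometric multiplicity = 2

Determining the block sizes for each eigenvalue:
  λ = -5: one block (gm = 1), so the single block has size am = 1 → block sizes [1]
  λ = -1: 2 blocks summing to 3 forces exactly one block of size 2 and the rest size 1 → block sizes [2, 1]

Assembling the blocks gives a Jordan form
J =
  [-5,  0,  0,  0]
  [ 0, -1,  1,  0]
  [ 0,  0, -1,  0]
  [ 0,  0,  0, -1]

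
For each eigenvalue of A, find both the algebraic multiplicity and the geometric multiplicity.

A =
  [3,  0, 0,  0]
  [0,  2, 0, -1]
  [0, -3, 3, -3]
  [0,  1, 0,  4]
λ = 3: alg = 4, geom = 3

Step 1 — factor the characteristic polynomial to read off the algebraic multiplicities:
  χ_A(x) = (x - 3)^4

Step 2 — compute geometric multiplicities via the rank-nullity identity g(λ) = n − rank(A − λI):
  rank(A − (3)·I) = 1, so dim ker(A − (3)·I) = n − 1 = 3

Summary:
  λ = 3: algebraic multiplicity = 4, geometric multiplicity = 3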